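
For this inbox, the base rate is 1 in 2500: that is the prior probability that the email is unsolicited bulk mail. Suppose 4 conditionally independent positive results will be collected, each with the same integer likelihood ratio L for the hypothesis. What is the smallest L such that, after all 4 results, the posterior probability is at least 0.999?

40

Prior odds = 0.0004/0.9996 = 1/2499.
Target odds = 0.999/0.001 = 999.
Need L⁴ ≥ 999 ÷ (1/2499) = 2496501.
39⁴ = 2313441 < 2496501 ≤ 2560000 = 40⁴, so L = 40.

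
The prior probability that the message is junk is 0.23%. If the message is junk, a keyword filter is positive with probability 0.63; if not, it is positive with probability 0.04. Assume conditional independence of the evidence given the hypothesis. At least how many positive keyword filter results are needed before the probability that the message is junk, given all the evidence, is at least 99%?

4

Prior odds: 0.0023 ÷ 0.9977 = 23/9977.
Likelihood ratio of a positive = 0.63/0.04 = 15.75.
Target odds: 0.99 ÷ 0.01 = 99.
Need (23/9977) × 15.75ⁿ ≥ 99, i.e. 15.75ⁿ ≥ 987723/23.
15.75³ = 3906.984375 falls short of 987723/23 but 15.75⁴ = 15752961/256 reaches it, so n = 4.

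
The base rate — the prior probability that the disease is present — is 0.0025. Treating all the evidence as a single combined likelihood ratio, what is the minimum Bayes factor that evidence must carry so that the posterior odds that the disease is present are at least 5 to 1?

1995

Prior odds = 0.0025/0.9975 = 1/399.
Target odds = 5.
Required Bayes factor = 5 ÷ (1/399) = 1995.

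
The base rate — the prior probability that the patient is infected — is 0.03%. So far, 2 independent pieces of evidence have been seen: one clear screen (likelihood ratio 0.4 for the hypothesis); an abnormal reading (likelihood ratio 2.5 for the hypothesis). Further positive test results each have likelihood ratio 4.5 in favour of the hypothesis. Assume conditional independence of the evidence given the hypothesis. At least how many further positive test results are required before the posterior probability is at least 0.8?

Prior odds = 0.0003/0.9997 = 3/9997.
Combined Bayes factor of the evidence already in hand = 0.4 × 2.5 = 1.
Odds after that evidence = (3/9997) × 1 = 3/9997.
Target odds = 0.8/0.2 = 4.
Need 4.5ⁿ ≥ 4 ÷ (3/9997) = 39988/3.
4.5⁶ = 8303.765625 falls short of 39988/3 but 4.5⁷ = 4782969/128 reaches it, so n = 7.

7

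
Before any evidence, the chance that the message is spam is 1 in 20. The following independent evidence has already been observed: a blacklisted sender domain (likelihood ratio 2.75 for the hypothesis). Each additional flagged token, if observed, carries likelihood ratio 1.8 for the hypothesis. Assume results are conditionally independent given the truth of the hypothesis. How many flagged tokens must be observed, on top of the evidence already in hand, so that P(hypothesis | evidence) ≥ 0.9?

Prior odds = 0.05/0.95 = 1/19.
Bayes factor of the evidence already in hand = 2.75.
Odds after that evidence = (1/19) × 2.75 = 11/76.
Target odds = 0.9/0.1 = 9.
Need 1.8ⁿ ≥ 9 ÷ (11/76) = 684/11.
1.8⁷ = 4782969/78125 falls short of 684/11 but 1.8⁸ = 43046721/390625 reaches it, so n = 8.

8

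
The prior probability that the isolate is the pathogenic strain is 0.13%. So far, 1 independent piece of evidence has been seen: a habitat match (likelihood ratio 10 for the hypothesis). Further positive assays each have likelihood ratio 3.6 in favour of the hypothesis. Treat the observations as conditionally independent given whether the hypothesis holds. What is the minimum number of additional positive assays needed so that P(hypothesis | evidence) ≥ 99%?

Prior odds = 0.0013/0.9987 = 13/9987.
Bayes factor of the evidence already in hand = 10.
Odds after that evidence = (13/9987) × 10 = 130/9987.
Target odds = 0.99/0.01 = 99.
Need 3.6ⁿ ≥ 99 ÷ (130/9987) = 988713/130.
3.6⁶ = 34012224/15625 falls short of 988713/130 but 3.6⁷ = 612220032/78125 reaches it, so n = 7.

7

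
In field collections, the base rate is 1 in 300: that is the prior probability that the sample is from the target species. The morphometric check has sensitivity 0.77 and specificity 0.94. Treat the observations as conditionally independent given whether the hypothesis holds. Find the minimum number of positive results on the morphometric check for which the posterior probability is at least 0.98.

Prior odds: (1/300) ÷ (299/300) = 1/299.
False-positive rate = 1 − 0.94 = 0.06; likelihood ratio of a positive = 0.77/0.06 = 77/6.
Target odds: 0.98 ÷ 0.02 = 49.
Require (77/6)ⁿ ≥ 49 ÷ (1/299) = 14651.
(77/6)³ = 456533/216 falls short of 14651 but (77/6)⁴ = 35153041/1296 reaches it, so n = 4.

4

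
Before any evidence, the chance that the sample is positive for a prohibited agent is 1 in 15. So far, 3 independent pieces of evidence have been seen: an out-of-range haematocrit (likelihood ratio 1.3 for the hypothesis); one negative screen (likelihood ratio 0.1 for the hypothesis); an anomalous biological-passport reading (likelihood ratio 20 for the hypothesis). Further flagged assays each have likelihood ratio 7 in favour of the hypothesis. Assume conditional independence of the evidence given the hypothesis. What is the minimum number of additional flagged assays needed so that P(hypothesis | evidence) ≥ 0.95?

3

Prior odds = (1/15)/(14/15) = 1/14.
Combined Bayes factor of the evidence already in hand = 1.3 × 0.1 × 20 = 2.6.
Odds after that evidence = (1/14) × 2.6 = 13/70.
Target odds = 0.95/0.05 = 19.
Need 7ⁿ ≥ 19 ÷ (13/70) = 1330/13.
7² = 49 falls short of 1330/13 but 7³ = 343 reaches it, so n = 3.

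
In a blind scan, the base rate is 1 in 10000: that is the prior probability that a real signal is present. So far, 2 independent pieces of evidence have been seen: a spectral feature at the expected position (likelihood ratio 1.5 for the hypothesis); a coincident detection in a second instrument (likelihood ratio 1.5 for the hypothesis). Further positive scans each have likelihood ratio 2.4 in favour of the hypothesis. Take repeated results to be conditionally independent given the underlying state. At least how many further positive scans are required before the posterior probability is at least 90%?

13

Prior odds = 0.0001/0.9999 = 1/9999.
Combined Bayes factor of the evidence already in hand = 1.5 × 1.5 = 2.25.
Odds after that evidence = (1/9999) × 2.25 = 1/4444.
Target odds = 0.9/0.1 = 9.
Need 2.4ⁿ ≥ 9 ÷ (1/4444) = 39996.
2.4¹² ≈36520.3 falls short of 39996 but 2.4¹³ ≈87648.8 reaches it, so n = 13.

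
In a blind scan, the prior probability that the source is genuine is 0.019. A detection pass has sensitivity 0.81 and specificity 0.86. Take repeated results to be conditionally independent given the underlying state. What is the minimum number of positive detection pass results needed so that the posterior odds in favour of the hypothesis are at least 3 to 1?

3

Prior odds: 0.019 ÷ 0.981 = 19/981.
False-positive rate = 1 − 0.86 = 0.14; likelihood ratio of a positive = 0.81/0.14 = 81/14.
Target odds = 3.
Need (19/981) × (81/14)ⁿ ≥ 3, i.e. (81/14)ⁿ ≥ 2943/19.
(81/14)² = 6561/196 falls short of 2943/19 but (81/14)³ = 531441/2744 reaches it, so n = 3.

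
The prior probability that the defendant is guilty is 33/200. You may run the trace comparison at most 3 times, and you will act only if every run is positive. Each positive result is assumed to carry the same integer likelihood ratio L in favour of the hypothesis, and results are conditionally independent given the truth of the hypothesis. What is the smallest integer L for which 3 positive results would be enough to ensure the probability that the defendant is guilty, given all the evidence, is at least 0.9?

4

Prior odds = 0.165/0.835 = 33/167.
Target odds = 0.9/0.1 = 9.
Need L³ ≥ 9 ÷ (33/167) = 501/11.
3³ = 27 < 501/11 ≤ 64 = 4³, so L = 4.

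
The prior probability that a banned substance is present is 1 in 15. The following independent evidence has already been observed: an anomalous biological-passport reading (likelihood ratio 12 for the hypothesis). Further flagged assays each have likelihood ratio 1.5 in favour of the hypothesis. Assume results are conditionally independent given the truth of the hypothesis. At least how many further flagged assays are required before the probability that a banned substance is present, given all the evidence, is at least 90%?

6

Prior odds = (1/15)/(14/15) = 1/14.
Bayes factor of the evidence already in hand = 12.
Odds after that evidence = (1/14) × 12 = 6/7.
Target odds = 0.9/0.1 = 9.
Need 1.5ⁿ ≥ 9 ÷ (6/7) = 10.5.
1.5⁵ = 7.59375 falls short of 10.5 but 1.5⁶ = 11.390625 reaches it, so n = 6.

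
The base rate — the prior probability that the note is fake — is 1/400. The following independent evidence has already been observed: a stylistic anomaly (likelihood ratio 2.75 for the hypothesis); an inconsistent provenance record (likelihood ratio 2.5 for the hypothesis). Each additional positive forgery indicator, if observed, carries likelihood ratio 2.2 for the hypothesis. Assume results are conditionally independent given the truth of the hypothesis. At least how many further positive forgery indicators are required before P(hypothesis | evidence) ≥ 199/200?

Prior odds = 0.0025/0.9975 = 1/399.
Combined Bayes factor of the evidence already in hand = 2.75 × 2.5 = 6.875.
Odds after that evidence = (1/399) × 6.875 = 55/3192.
Target odds = 0.995/0.005 = 199.
Need 2.2ⁿ ≥ 199 ÷ (55/3192) = 635208/55.
2.2¹¹ ≈5843.18 falls short of 635208/55 but 2.2¹² ≈12855 reaches it, so n = 12.

12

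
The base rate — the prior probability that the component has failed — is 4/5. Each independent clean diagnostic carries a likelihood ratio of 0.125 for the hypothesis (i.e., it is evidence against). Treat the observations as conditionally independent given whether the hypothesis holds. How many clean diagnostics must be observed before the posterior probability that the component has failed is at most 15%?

2

Prior odds: 0.8 ÷ 0.2 = 4.
Likelihood ratio per clean diagnostic = 0.125.
Target odds: 0.15 ÷ 0.85 = 3/17.
Need 4 × 0.125ⁿ ≤ 3/17, i.e. 0.125ⁿ ≤ 3/68.
0.125¹ = 0.125 is still above 3/68 but 0.125² = 0.015625 is at or below it, so n = 2.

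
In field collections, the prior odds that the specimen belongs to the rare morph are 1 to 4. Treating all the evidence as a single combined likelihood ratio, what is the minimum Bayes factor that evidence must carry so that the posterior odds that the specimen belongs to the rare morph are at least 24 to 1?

Prior odds = 0.25.
Target odds = 24.
Required Bayes factor = 24 ÷ 0.25 = 96.

96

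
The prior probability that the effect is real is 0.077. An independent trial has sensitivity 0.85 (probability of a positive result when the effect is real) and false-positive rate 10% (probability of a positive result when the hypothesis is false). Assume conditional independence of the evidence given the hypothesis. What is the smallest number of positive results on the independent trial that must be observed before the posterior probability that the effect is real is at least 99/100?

4

Prior odds: 0.077 ÷ 0.923 = 77/923.
Likelihood ratio of a positive result = 0.85/0.1 = 8.5.
Target odds: 0.99 ÷ 0.01 = 99.
Require 8.5ⁿ ≥ 99 ÷ (77/923) = 8307/7.
8.5³ = 614.125 falls short of 8307/7 but 8.5⁴ = 5220.0625 reaches it, so n = 4.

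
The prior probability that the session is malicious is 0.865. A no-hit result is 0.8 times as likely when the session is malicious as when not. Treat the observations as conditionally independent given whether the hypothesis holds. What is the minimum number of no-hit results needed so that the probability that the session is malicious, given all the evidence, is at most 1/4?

14

Prior odds: 0.865 ÷ 0.135 = 173/27.
Likelihood ratio per no-hit result = 0.8.
Target odds: 0.25 ÷ 0.75 = 1/3.
Need (173/27) × 0.8ⁿ ≤ 1/3, i.e. 0.8ⁿ ≤ 9/173.
0.8¹³ ≈0.0549756 is still above 9/173 but 0.8¹⁴ ≈0.0439805 is at or below it, so n = 14.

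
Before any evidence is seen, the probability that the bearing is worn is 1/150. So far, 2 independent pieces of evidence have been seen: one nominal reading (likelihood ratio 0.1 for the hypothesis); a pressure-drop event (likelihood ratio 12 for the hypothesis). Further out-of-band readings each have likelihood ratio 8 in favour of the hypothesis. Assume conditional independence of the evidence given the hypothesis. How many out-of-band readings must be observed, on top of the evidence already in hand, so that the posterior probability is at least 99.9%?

6

Prior odds = (1/150)/(149/150) = 1/149.
Combined Bayes factor of the evidence already in hand = 0.1 × 12 = 1.2.
Odds after that evidence = (1/149) × 1.2 = 6/745.
Target odds = 0.999/0.001 = 999.
Need 8ⁿ ≥ 999 ÷ (6/745) = 124042.5.
8⁵ = 32768 falls short of 124042.5 but 8⁶ = 262144 reaches it, so n = 6.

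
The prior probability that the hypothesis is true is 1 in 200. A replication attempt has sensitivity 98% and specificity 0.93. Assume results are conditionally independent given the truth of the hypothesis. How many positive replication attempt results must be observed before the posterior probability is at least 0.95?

4

Prior odds = 0.005/0.995 = 1/199.
False-positive rate = 1 − 0.93 = 0.07; likelihood ratio of a positive = 0.98/0.07 = 14.
Target odds: 0.95 ÷ 0.05 = 19.
Require 14ⁿ ≥ 19 ÷ (1/199) = 3781.
14³ = 2744 falls short of 3781 but 14⁴ = 38416 reaches it, so n = 4.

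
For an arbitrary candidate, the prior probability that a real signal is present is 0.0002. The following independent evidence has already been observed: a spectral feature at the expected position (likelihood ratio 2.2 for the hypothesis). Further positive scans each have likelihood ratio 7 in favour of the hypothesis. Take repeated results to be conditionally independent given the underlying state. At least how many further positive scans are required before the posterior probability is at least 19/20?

6

Prior odds = 0.0002/0.9998 = 1/4999.
Bayes factor of the evidence already in hand = 2.2.
Odds after that evidence = (1/4999) × 2.2 = 11/24995.
Target odds = 0.95/0.05 = 19.
Need 7ⁿ ≥ 19 ÷ (11/24995) = 474905/11.
7⁵ = 16807 falls short of 474905/11 but 7⁶ = 117649 reaches it, so n = 6.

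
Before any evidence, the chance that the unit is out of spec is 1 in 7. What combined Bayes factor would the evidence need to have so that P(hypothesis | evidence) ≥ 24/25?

144

Prior odds = (1/7)/(6/7) = 1/6.
Target odds = 0.96/0.04 = 24.
Required Bayes factor = 24 ÷ (1/6) = 144.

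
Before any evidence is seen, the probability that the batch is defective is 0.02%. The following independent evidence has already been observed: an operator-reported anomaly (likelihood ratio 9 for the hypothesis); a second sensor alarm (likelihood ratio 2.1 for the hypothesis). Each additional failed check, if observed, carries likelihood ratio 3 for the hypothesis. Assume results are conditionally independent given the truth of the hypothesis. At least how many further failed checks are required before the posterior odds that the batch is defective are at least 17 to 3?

7

Prior odds = 0.0002/0.9998 = 1/4999.
Combined Bayes factor of the evidence already in hand = 9 × 2.1 = 18.9.
Odds after that evidence = (1/4999) × 18.9 = 189/49990.
Target odds = 17/3.
Need 3ⁿ ≥ 17/3 ÷ (189/49990) = 849830/567.
3⁶ = 729 falls short of 849830/567 but 3⁷ = 2187 reaches it, so n = 7.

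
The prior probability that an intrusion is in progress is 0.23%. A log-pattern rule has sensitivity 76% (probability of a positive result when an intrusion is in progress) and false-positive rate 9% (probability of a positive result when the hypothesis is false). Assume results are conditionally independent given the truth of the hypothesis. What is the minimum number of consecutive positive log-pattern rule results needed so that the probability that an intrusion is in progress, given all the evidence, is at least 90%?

4

Prior odds: 0.0023 ÷ 0.9977 = 23/9977.
Likelihood ratio of a positive result = 0.76/0.09 = 76/9.
Target posterior odds = 0.9/0.1 = 9.
Need (23/9977) × (76/9)ⁿ ≥ 9, i.e. (76/9)ⁿ ≥ 89793/23.
(76/9)³ = 438976/729 falls short of 89793/23 but (76/9)⁴ = 33362176/6561 reaches it, so n = 4.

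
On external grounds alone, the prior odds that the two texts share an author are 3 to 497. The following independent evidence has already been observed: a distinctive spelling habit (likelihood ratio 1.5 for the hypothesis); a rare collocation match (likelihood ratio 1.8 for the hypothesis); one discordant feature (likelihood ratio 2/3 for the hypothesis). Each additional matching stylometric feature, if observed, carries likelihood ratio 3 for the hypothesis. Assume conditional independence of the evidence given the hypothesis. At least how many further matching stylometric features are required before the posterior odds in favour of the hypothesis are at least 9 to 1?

7

Prior odds = 3/497.
Combined Bayes factor of the evidence already in hand = 1.5 × 1.8 × (2/3) = 1.8.
Odds after that evidence = (3/497) × 1.8 = 27/2485.
Target odds = 9.
Need 3ⁿ ≥ 9 ÷ (27/2485) = 2485/3.
3⁶ = 729 falls short of 2485/3 but 3⁷ = 2187 reaches it, so n = 7.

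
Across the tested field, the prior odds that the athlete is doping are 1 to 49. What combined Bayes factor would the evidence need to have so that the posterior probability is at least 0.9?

441

Prior odds = 1/49.
Target odds = 0.9/0.1 = 9.
Required Bayes factor = 9 ÷ (1/49) = 441.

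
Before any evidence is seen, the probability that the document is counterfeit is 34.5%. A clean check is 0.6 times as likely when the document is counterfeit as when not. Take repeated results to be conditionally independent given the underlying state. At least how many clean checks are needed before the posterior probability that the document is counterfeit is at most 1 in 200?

10

Prior odds = 0.345/0.655 = 69/131.
Likelihood ratio per clean check = 0.6.
Target posterior odds = 0.005/0.995 = 1/199.
Need (69/131) × 0.6ⁿ ≤ 1/199, i.e. 0.6ⁿ ≤ 131/13731.
0.6⁹ = 19683/1953125 is still above 131/13731 but 0.6¹⁰ = 59049/9765625 is at or below it, so n = 10.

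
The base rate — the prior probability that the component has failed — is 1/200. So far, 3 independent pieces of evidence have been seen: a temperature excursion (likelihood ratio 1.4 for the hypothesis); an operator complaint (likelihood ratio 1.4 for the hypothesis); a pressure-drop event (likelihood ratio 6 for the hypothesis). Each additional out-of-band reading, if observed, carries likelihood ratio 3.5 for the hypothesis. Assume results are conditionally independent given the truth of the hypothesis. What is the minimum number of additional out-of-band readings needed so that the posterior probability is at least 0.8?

Prior odds = 0.005/0.995 = 1/199.
Combined Bayes factor of the evidence already in hand = 1.4 × 1.4 × 6 = 11.76.
Odds after that evidence = (1/199) × 11.76 = 294/4975.
Target odds = 0.8/0.2 = 4.
Need 3.5ⁿ ≥ 4 ÷ (294/4975) = 9950/147.
3.5³ = 42.875 falls short of 9950/147 but 3.5⁴ = 150.0625 reaches it, so n = 4.

4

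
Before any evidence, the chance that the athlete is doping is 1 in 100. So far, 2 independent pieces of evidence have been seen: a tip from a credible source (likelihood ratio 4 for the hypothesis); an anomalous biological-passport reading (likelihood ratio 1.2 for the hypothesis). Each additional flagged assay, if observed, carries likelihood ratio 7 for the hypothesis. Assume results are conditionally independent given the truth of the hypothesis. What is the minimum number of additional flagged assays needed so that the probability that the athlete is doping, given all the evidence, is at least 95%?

Prior odds = 0.01/0.99 = 1/99.
Combined Bayes factor of the evidence already in hand = 4 × 1.2 = 4.8.
Odds after that evidence = (1/99) × 4.8 = 8/165.
Target odds = 0.95/0.05 = 19.
Need 7ⁿ ≥ 19 ÷ (8/165) = 391.875.
7³ = 343 falls short of 391.875 but 7⁴ = 2401 reaches it, so n = 4.

4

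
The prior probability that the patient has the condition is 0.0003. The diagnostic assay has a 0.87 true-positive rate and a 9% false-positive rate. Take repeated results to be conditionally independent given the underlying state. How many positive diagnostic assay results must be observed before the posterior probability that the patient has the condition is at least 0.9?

Prior odds: 0.0003 ÷ 0.9997 = 3/9997.
Likelihood ratio of a positive result = 0.87/0.09 = 29/3.
Target odds: 0.9 ÷ 0.1 = 9.
Need (3/9997) × (29/3)ⁿ ≥ 9, i.e. (29/3)ⁿ ≥ 29991.
(29/3)⁴ = 707281/81 falls short of 29991 but (29/3)⁵ = 20511149/243 reaches it, so n = 5.

5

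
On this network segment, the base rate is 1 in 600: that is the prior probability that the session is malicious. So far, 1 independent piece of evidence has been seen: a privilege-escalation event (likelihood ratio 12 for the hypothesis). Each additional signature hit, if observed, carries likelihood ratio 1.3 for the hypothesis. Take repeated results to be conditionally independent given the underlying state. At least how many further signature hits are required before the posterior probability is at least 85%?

22

Prior odds = (1/600)/(599/600) = 1/599.
Bayes factor of the evidence already in hand = 12.
Odds after that evidence = (1/599) × 12 = 12/599.
Target odds = 0.85/0.15 = 17/3.
Need 1.3ⁿ ≥ 17/3 ÷ (12/599) = 10183/36.
1.3²¹ ≈247.065 falls short of 10183/36 but 1.3²² ≈321.184 reaches it, so n = 22.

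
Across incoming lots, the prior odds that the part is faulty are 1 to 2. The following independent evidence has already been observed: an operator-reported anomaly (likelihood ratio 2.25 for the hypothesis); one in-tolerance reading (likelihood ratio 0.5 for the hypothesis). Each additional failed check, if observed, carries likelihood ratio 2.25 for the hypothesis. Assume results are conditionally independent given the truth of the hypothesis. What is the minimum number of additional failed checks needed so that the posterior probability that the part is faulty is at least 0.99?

Prior odds = 0.5.
Combined Bayes factor of the evidence already in hand = 2.25 × 0.5 = 1.125.
Odds after that evidence = 0.5 × 1.125 = 0.5625.
Target odds = 0.99/0.01 = 99.
Need 2.25ⁿ ≥ 99 ÷ 0.5625 = 176.
2.25⁶ = 531441/4096 falls short of 176 but 2.25⁷ = 4782969/16384 reaches it, so n = 7.

7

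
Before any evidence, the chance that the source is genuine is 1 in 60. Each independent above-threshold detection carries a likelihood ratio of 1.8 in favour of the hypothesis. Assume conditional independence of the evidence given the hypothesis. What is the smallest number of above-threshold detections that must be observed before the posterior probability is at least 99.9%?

Prior odds: (1/60) ÷ (59/60) = 1/59.
Likelihood ratio per above-threshold detection = 1.8.
Target odds: 0.999 ÷ 0.001 = 999.
Require 1.8ⁿ ≥ 999 ÷ (1/59) = 58941.
1.8¹⁸ ≈39346.4 falls short of 58941 but 1.8¹⁹ ≈70823.5 reaches it, so n = 19.

19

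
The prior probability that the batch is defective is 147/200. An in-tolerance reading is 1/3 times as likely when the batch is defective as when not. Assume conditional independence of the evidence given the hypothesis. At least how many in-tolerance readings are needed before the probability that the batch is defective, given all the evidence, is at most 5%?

4

Prior odds: 0.735 ÷ 0.265 = 147/53.
Likelihood ratio per in-tolerance reading = 1/3.
Target odds: 0.05 ÷ 0.95 = 1/19.
Require (1/3)ⁿ ≤ 1/19 ÷ (147/53) = 53/2793.
(1/3)³ = 1/27 is still above 53/2793 but (1/3)⁴ = 1/81 is at or below it, so n = 4.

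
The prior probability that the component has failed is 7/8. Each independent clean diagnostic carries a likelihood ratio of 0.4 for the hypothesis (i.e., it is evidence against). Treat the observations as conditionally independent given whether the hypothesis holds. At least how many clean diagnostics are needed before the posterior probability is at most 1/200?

Prior odds: 0.875 ÷ 0.125 = 7.
Likelihood ratio per clean diagnostic = 0.4.
Target odds: 0.005 ÷ 0.995 = 1/199.
Need 7 × 0.4ⁿ ≤ 1/199, i.e. 0.4ⁿ ≤ 1/1393.
0.4⁷ = 128/78125 is still above 1/1393 but 0.4⁸ = 256/390625 is at or below it, so n = 8.

8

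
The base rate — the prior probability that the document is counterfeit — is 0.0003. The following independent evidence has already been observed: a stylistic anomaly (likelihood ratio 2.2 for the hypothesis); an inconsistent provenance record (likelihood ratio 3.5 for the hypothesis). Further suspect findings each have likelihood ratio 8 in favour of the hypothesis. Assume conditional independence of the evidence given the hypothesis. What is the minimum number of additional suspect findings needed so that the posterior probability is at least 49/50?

5

Prior odds = 0.0003/0.9997 = 3/9997.
Combined Bayes factor of the evidence already in hand = 2.2 × 3.5 = 7.7.
Odds after that evidence = (3/9997) × 7.7 = 231/99970.
Target odds = 0.98/0.02 = 49.
Need 8ⁿ ≥ 49 ÷ (231/99970) = 699790/33.
8⁴ = 4096 falls short of 699790/33 but 8⁵ = 32768 reaches it, so n = 5.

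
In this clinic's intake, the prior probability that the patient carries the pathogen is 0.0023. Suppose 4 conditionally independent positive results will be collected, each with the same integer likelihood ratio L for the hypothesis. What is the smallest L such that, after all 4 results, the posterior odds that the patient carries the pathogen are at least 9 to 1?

Prior odds = 0.0023/0.9977 = 23/9977.
Target odds = 9.
Need L⁴ ≥ 9 ÷ (23/9977) = 89793/23.
7⁴ = 2401 < 89793/23 ≤ 4096 = 8⁴, so L = 8.

8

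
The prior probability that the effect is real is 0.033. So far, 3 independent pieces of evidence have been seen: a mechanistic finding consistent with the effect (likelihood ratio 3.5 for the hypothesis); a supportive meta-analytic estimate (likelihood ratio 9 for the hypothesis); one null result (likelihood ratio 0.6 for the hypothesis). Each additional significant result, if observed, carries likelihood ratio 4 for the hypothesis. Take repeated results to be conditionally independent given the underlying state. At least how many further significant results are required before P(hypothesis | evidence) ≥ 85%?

Prior odds = 0.033/0.967 = 33/967.
Combined Bayes factor of the evidence already in hand = 3.5 × 9 × 0.6 = 18.9.
Odds after that evidence = (33/967) × 18.9 = 6237/9670.
Target odds = 0.85/0.15 = 17/3.
Need 4ⁿ ≥ 17/3 ÷ (6237/9670) = 164390/18711.
4¹ = 4 falls short of 164390/18711 but 4² = 16 reaches it, so n = 2.

2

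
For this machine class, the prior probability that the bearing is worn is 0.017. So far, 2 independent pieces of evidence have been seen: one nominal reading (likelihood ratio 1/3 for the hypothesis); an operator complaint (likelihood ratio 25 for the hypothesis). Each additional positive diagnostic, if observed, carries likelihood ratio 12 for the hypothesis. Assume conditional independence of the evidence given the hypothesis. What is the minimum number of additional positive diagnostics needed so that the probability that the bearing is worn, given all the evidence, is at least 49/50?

3

Prior odds = 0.017/0.983 = 17/983.
Combined Bayes factor of the evidence already in hand = (1/3) × 25 = 25/3.
Odds after that evidence = (17/983) × 25/3 = 425/2949.
Target odds = 0.98/0.02 = 49.
Need 12ⁿ ≥ 49 ÷ (425/2949) = 144501/425.
12² = 144 falls short of 144501/425 but 12³ = 1728 reaches it, so n = 3.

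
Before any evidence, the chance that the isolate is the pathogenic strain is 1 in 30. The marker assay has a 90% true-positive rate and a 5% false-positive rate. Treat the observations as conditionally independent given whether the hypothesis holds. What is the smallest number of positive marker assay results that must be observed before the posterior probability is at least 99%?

3

Prior odds: (1/30) ÷ (29/30) = 1/29.
Likelihood ratio of a positive result = 0.9/0.05 = 18.
Target odds: 0.99 ÷ 0.01 = 99.
Need (1/29) × 18ⁿ ≥ 99, i.e. 18ⁿ ≥ 2871.
18² = 324 falls short of 2871 but 18³ = 5832 reaches it, so n = 3.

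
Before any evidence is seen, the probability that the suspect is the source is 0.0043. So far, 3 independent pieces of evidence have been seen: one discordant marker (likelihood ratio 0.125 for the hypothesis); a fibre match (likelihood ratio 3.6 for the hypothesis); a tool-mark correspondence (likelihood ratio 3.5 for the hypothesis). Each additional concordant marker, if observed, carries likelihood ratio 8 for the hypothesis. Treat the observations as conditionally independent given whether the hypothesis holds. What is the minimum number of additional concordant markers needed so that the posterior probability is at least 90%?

Prior odds = 0.0043/0.9957 = 43/9957.
Combined Bayes factor of the evidence already in hand = 0.125 × 3.6 × 3.5 = 1.575.
Odds after that evidence = (43/9957) × 1.575 = 903/132760.
Target odds = 0.9/0.1 = 9.
Need 8ⁿ ≥ 9 ÷ (903/132760) = 398280/301.
8³ = 512 falls short of 398280/301 but 8⁴ = 4096 reaches it, so n = 4.

4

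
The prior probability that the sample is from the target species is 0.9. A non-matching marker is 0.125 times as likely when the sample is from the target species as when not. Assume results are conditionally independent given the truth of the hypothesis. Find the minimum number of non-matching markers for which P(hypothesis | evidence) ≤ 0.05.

Prior odds = 0.9/0.1 = 9.
Likelihood ratio per non-matching marker = 0.125.
Target odds: 0.05 ÷ 0.95 = 1/19.
Require 0.125ⁿ ≤ 1/19 ÷ 9 = 1/171.
0.125² = 0.015625 is still above 1/171 but 0.125³ = 0.001953125 is at or below it, so n = 3.

3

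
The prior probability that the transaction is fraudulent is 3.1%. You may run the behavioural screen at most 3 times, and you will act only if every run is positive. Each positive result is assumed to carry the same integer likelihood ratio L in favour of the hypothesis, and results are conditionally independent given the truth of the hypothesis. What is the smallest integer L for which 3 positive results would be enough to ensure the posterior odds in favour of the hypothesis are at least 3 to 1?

Prior odds = 0.031/0.969 = 31/969.
Target odds = 3.
Need L³ ≥ 3 ÷ (31/969) = 2907/31.
4³ = 64 < 2907/31 ≤ 125 = 5³, so L = 5.

5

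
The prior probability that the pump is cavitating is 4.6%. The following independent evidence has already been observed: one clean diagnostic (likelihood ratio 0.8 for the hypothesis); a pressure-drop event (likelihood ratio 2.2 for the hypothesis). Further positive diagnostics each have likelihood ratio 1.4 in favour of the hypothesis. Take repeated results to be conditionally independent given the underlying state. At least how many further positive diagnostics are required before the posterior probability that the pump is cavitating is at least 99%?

Prior odds = 0.046/0.954 = 23/477.
Combined Bayes factor of the evidence already in hand = 0.8 × 2.2 = 1.76.
Odds after that evidence = (23/477) × 1.76 = 1012/11925.
Target odds = 0.99/0.01 = 99.
Need 1.4ⁿ ≥ 99 ÷ (1012/11925) = 107325/92.
1.4²⁰ ≈836.683 falls short of 107325/92 but 1.4²¹ ≈1171.36 reaches it, so n = 21.

21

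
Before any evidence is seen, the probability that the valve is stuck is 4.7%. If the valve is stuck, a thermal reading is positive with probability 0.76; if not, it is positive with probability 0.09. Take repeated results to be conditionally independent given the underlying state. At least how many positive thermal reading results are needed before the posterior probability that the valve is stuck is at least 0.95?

Prior odds: 0.047 ÷ 0.953 = 47/953.
Likelihood ratio of a positive = 0.76/0.09 = 76/9.
Target odds: 0.95 ÷ 0.05 = 19.
Require (76/9)ⁿ ≥ 19 ÷ (47/953) = 18107/47.
(76/9)² = 5776/81 falls short of 18107/47 but (76/9)³ = 438976/729 reaches it, so n = 3.

3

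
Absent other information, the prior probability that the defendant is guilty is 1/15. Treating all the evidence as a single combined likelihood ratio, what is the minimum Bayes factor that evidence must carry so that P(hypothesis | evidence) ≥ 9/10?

Prior odds = (1/15)/(14/15) = 1/14.
Target odds = 0.9/0.1 = 9.
Required Bayes factor = 9 ÷ (1/14) = 126.

126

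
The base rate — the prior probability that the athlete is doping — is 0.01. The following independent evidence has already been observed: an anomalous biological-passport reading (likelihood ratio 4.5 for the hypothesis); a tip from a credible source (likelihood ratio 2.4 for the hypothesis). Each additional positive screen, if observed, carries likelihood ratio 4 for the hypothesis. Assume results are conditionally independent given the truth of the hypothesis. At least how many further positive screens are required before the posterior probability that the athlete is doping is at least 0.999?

Prior odds = 0.01/0.99 = 1/99.
Combined Bayes factor of the evidence already in hand = 4.5 × 2.4 = 10.8.
Odds after that evidence = (1/99) × 10.8 = 6/55.
Target odds = 0.999/0.001 = 999.
Need 4ⁿ ≥ 999 ÷ (6/55) = 9157.5.
4⁶ = 4096 falls short of 9157.5 but 4⁷ = 16384 reaches it, so n = 7.

7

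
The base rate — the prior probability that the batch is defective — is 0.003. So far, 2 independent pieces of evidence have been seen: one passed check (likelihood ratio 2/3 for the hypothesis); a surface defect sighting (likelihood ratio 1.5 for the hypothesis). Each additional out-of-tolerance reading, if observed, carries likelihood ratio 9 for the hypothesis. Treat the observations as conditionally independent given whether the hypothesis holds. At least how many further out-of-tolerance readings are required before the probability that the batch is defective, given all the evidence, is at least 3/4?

4

Prior odds = 0.003/0.997 = 3/997.
Combined Bayes factor of the evidence already in hand = (2/3) × 1.5 = 1.
Odds after that evidence = (3/997) × 1 = 3/997.
Target odds = 0.75/0.25 = 3.
Need 9ⁿ ≥ 3 ÷ (3/997) = 997.
9³ = 729 falls short of 997 but 9⁴ = 6561 reaches it, so n = 4.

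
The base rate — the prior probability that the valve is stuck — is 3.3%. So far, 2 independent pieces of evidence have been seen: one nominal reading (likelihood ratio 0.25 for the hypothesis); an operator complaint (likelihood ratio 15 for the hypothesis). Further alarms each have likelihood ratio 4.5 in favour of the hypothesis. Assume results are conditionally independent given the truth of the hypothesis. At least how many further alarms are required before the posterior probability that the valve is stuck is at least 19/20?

4

Prior odds = 0.033/0.967 = 33/967.
Combined Bayes factor of the evidence already in hand = 0.25 × 15 = 3.75.
Odds after that evidence = (33/967) × 3.75 = 495/3868.
Target odds = 0.95/0.05 = 19.
Need 4.5ⁿ ≥ 19 ÷ (495/3868) = 73492/495.
4.5³ = 91.125 falls short of 73492/495 but 4.5⁴ = 410.0625 reaches it, so n = 4.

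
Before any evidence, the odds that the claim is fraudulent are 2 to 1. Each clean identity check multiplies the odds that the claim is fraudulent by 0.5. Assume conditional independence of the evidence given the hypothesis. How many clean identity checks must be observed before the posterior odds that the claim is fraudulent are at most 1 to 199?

Prior odds = 2.
Likelihood ratio per clean identity check = 0.5.
Target odds = 1/199.
Need 2 × 0.5ⁿ ≤ 1/199, i.e. 0.5ⁿ ≤ 1/398.
0.5⁸ = 0.00390625 is still above 1/398 but 0.5⁹ = 0.001953125 is at or below it, so n = 9.

9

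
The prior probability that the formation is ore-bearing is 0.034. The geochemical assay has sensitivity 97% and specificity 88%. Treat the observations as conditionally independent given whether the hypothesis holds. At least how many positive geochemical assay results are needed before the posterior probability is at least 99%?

4

Prior odds: 0.034 ÷ 0.966 = 17/483.
False-positive rate = 1 − 0.88 = 0.12; likelihood ratio of a positive = 0.97/0.12 = 97/12.
Target odds: 0.99 ÷ 0.01 = 99.
Need (17/483) × (97/12)ⁿ ≥ 99, i.e. (97/12)ⁿ ≥ 47817/17.
(97/12)³ = 912673/1728 falls short of 47817/17 but (97/12)⁴ = 88529281/20736 reaches it, so n = 4.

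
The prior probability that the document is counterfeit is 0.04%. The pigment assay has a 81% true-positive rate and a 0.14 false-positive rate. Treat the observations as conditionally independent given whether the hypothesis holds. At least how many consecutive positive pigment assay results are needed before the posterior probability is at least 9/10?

6

Prior odds = 0.0004/0.9996 = 1/2499.
Likelihood ratio of a positive result = 0.81/0.14 = 81/14.
Target odds: 0.9 ÷ 0.1 = 9.
Need (1/2499) × (81/14)ⁿ ≥ 9, i.e. (81/14)ⁿ ≥ 22491.
(81/14)⁵ ≈6483.13 falls short of 22491 but (81/14)⁶ ≈37509.6 reaches it, so n = 6.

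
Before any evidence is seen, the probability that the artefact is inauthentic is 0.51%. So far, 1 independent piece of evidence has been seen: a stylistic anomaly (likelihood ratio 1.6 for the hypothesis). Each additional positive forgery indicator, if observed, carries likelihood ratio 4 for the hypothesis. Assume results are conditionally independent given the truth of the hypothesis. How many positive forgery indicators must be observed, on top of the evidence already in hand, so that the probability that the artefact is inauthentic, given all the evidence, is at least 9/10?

Prior odds = 0.0051/0.9949 = 51/9949.
Bayes factor of the evidence already in hand = 1.6.
Odds after that evidence = (51/9949) × 1.6 = 408/49745.
Target odds = 0.9/0.1 = 9.
Need 4ⁿ ≥ 9 ÷ (408/49745) = 149235/136.
4⁵ = 1024 falls short of 149235/136 but 4⁶ = 4096 reaches it, so n = 6.

6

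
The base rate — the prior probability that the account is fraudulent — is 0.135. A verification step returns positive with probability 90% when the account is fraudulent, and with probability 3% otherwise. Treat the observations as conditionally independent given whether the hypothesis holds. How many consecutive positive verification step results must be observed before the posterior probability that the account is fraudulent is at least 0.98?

2

Prior odds: 0.135 ÷ 0.865 = 27/173.
Likelihood ratio of a positive result = 0.9/0.03 = 30.
Target odds: 0.98 ÷ 0.02 = 49.
Need (27/173) × 30ⁿ ≥ 49, i.e. 30ⁿ ≥ 8477/27.
30¹ = 30 falls short of 8477/27 but 30² = 900 reaches it, so n = 2.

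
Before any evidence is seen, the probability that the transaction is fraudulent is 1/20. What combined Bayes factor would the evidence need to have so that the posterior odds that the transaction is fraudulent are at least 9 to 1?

171

Prior odds = 0.05/0.95 = 1/19.
Target odds = 9.
Required Bayes factor = 9 ÷ (1/19) = 171.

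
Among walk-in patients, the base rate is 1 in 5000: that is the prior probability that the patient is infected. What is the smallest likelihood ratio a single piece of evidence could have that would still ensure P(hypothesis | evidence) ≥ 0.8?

Prior odds = 0.0002/0.9998 = 1/4999.
Target odds = 0.8/0.2 = 4.
Required Bayes factor = 4 ÷ (1/4999) = 19996.

19996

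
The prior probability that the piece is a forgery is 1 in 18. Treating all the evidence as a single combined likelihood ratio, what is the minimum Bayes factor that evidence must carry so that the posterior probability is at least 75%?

Prior odds = (1/18)/(17/18) = 1/17.
Target odds = 0.75/0.25 = 3.
Required Bayes factor = 3 ÷ (1/17) = 51.

51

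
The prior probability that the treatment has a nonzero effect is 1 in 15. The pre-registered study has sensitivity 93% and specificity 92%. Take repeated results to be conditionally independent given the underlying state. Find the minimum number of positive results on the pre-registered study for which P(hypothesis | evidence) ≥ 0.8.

2

Prior odds = (1/15)/(14/15) = 1/14.
False-positive rate = 1 − 0.92 = 0.08; likelihood ratio of a positive = 0.93/0.08 = 11.625.
Target odds: 0.8 ÷ 0.2 = 4.
Need (1/14) × 11.625ⁿ ≥ 4, i.e. 11.625ⁿ ≥ 56.
11.625¹ = 11.625 falls short of 56 but 11.625² = 135.140625 reaches it, so n = 2.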